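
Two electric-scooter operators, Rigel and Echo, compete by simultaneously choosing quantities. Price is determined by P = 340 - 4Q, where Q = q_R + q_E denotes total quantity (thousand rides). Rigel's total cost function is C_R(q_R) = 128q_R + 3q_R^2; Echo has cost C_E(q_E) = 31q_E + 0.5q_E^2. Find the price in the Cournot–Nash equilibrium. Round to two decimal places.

Rigel's profit: π_R = (340 - 4Q)q_R - (128q_R + 3q_R²). Setting ∂π_R/∂q_R = 0: 212 - 14q_R - 4(q_E) = 0.
Echo's profit: π_E = (340 - 4Q)q_E - (31q_E + (1/2)q_E²). Setting ∂π_E/∂q_E = 0: 309 - 9q_E - 4(q_R) = 0.
Rearranging gives the reaction functions q_R = (212 - 4q_E)/14 and q_E = (309 - 4q_R)/9.
Solving the pair: q_R = 336/55, q_E = 1739/55.
Total output Q = 415/11, so price P = 340 - 4·(415/11) = 189.0909.

189.09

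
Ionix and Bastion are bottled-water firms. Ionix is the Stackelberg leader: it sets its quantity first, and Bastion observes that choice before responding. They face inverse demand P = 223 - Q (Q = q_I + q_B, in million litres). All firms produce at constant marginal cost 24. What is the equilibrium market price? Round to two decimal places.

Solve by backward induction. Given q_I, the follower Bastion maximises π_B = (223 - q_I - q_B)q_B - 24q_B.
∂π_B/∂q_B = 199 - q_I - 2q_B = 0 gives the reaction function q_B = (199 - q_I)/2.
The leader anticipates this reaction. Substituting into P = 223 - Q gives P = 247/2 - (1/2)q_I, so π_I = (247/2 - (1/2)q_I)q_I - 24q_I.
The leader's first-order condition 199/2 - q_I = 0 yields q_I = 199/2.
Then q_B = (199 - 199/2)/2 = 199/4.
Total output Q = 597/4, so price P = 223 - 597/4 = 295/4.

73.75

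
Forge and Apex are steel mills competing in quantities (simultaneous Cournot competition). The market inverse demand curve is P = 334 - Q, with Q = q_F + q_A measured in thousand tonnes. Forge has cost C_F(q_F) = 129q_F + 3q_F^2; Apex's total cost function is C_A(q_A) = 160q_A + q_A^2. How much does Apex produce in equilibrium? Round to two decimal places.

Forge's profit: π_F = (334 - Q)q_F - (129q_F + 3q_F²). Setting ∂π_F/∂q_F = 0: 205 - 8q_F - (q_A) = 0.
Apex's profit: π_A = (334 - Q)q_A - (160q_A + q_A²). Setting ∂π_A/∂q_A = 0: 174 - 4q_A - (q_F) = 0.
So q_F = (205 - q_A)/8 and q_A = (174 - q_F)/4.
Substituting one into the other gives q_F = 646/31 and q_A = 1187/31.

38.29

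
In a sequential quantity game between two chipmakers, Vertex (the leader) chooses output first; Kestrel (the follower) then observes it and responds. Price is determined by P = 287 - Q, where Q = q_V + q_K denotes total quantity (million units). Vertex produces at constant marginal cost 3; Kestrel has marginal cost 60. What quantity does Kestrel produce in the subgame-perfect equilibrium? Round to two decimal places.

28.25

The follower Kestrel best-responds to any q_V: π_K = (287 - Q)q_K - 60q_K.
∂π_K/∂q_K = 227 - q_V - 2q_K = 0 gives the reaction function q_K = (227 - q_V)/2.
Vertex substitutes q_K(q_V) into its own profit: π_V = q_V(287 - q_V - (227 - q_V)/2) - 3q_V = (347/2 - (1/2)q_V)q_V - 3q_V.
Maximising: ∂π_V/∂q_V = 341/2 - q_V = 0, giving q_V = 341/2.
Then q_K = (227 - 341/2)/2 = 113/4.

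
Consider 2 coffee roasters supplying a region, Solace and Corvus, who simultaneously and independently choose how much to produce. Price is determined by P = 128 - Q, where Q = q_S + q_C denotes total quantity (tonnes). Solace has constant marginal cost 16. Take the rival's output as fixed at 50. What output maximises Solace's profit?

With the rival's output fixed at 50, Solace's profit is π_S = (128 - 50 - q_S)q_S - (16q_S) = (78 - q_S)q_S - (16q_S).
∂π_S/∂q_S = 62 - 2q_S = 0, so q_S = 31.

31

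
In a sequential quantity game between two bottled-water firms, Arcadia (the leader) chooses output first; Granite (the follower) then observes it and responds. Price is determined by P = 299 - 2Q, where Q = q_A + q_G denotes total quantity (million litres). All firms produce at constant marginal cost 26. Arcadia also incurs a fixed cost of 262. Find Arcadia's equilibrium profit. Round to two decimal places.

The follower Granite best-responds to any q_A: π_G = (299 - 2Q)q_G - 26q_G.
Follower FOC: 273 - 2q_A - 4q_G = 0, so q_G(q_A) = (273 - 2q_A)/4.
The leader anticipates this reaction. Substituting into P = 299 - 2Q gives P = 325/2 - q_A, so π_A = (325/2 - q_A)q_A - 26q_A.
Leader FOC: 273/2 - 2q_A = 0, so q_A = 273/4.
Then q_G = (273 - 2·(273/4))/4 = 273/8.
Price P = 299 - 2·(819/8) = 377/4.
Arcadia's profit: (377/4 - 26)·(273/4) - 262 = 4396.0625.

4396.06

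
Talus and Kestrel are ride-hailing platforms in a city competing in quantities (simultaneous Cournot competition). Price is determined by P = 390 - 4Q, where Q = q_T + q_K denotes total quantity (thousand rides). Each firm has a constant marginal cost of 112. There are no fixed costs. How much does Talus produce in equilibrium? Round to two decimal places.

A representative firm's profit is π_i = q_i(390 - 4Q) - 112q_i.
First-order condition (treating rivals' output as given): 278 - 8q_i - 4q_j = 0.
With identical firms every q_j equals q_i, so q_j = q_i and 278 = 12q_i, giving q_i = 139/6.

23.17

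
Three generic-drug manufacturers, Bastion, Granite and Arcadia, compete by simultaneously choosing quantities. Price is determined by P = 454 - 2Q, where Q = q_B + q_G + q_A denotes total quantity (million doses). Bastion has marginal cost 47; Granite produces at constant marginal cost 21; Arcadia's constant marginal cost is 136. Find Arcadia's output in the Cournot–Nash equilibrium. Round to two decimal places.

14.25

Bastion's profit: π_B = (454 - 2Q)q_B - (47q_B). Setting ∂π_B/∂q_B = 0: 407 - 4q_B - 2(q_G + q_A) = 0.
Granite's profit: π_G = (454 - 2Q)q_G - (21q_G). Setting ∂π_G/∂q_G = 0: 433 - 4q_G - 2(q_B + q_A) = 0.
Arcadia's first-order condition: 318 - 4q_A - 2(q_B + q_G) = 0.
Adding the 3 first-order conditions: 1158 − 8Q = 0, so Q = 579/4.
Back-substituting: q_B = (407 − 579/2)/2 = 235/4, q_G = (433 − 579/2)/2 = 287/4, q_A = (318 − 579/2)/2 = 57/4.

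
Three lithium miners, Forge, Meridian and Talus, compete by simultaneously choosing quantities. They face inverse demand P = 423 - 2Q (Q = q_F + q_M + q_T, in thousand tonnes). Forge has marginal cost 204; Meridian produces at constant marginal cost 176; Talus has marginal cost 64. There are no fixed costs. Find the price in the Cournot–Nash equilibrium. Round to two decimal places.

Forge's profit: π_F = (423 - 2Q)q_F - (204q_F). Setting ∂π_F/∂q_F = 0: 219 - 4q_F - 2(q_M + q_T) = 0.
Meridian's profit: π_M = (423 - 2Q)q_M - (176q_M). Setting ∂π_M/∂q_M = 0: 247 - 4q_M - 2(q_F + q_T) = 0.
Talus's profit: π_T = (423 - 2Q)q_T - (64q_T). Setting ∂π_T/∂q_T = 0: 359 - 4q_T - 2(q_F + q_M) = 0.
Adding the 3 conditions: 825 − 4Q − 4Q = 0, i.e. Q = 825/8.
Back-substituting: q_F = (219 − 825/4)/2 = 51/8, q_M = (247 − 825/4)/2 = 163/8, q_T = (359 − 825/4)/2 = 611/8.
Total output Q = 825/8, so price P = 423 - 2·(825/8) = 867/4.

216.75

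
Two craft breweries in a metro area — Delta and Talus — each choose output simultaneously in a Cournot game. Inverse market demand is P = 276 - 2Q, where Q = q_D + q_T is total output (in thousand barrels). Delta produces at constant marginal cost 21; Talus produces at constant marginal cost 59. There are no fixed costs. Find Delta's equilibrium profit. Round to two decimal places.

Delta's profit: π_D = (276 - 2Q)q_D - (21q_D). Setting ∂π_D/∂q_D = 0: 255 - 4q_D - 2(q_T) = 0.
Talus's first-order condition: 217 - 4q_T - 2(q_D) = 0.
So q_D = (255 - 2q_T)/4 and q_T = (217 - 2q_D)/4.
Substituting one into the other gives q_D = 293/6 and q_T = 179/6.
Price P = 276 - 2·(236/3) = 356/3.
Delta's profit: (356/3 - 21)·(293/6) = 4769.3889.

4769.39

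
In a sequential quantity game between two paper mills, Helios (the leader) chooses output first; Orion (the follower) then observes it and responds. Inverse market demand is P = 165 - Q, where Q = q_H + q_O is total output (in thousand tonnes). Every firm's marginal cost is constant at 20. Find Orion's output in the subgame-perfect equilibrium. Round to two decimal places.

36.25

Solve by backward induction. Given q_H, the follower Orion maximises π_O = (165 - q_H - q_O)q_O - 20q_O.
∂π_O/∂q_O = 145 - q_H - 2q_O = 0 gives the reaction function q_O = (145 - q_H)/2.
Helios substitutes q_O(q_H) into its own profit: π_H = q_H(165 - q_H - (145 - q_H)/2) - 20q_H = (185/2 - (1/2)q_H)q_H - 20q_H.
Leader FOC: 145/2 - q_H = 0, so q_H = 145/2.
Then q_O = (145 - 145/2)/2 = 145/4.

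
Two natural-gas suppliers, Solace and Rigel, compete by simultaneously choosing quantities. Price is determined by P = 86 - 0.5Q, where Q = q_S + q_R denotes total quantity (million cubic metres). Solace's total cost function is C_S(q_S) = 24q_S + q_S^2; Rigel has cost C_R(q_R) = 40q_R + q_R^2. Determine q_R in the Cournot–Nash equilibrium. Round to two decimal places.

Solace's profit: π_S = (86 - 0.5Q)q_S - (24q_S + q_S²). Setting ∂π_S/∂q_S = 0: 62 - 3q_S - (1/2)(q_R) = 0.
Rigel's first-order condition: 46 - 3q_R - (1/2)(q_S) = 0.
Rearranging gives the reaction functions q_S = (62 - (1/2)q_R)/3 and q_R = (46 - (1/2)q_S)/3.
Substituting one into the other gives q_S = 652/35 and q_R = 428/35.

12.23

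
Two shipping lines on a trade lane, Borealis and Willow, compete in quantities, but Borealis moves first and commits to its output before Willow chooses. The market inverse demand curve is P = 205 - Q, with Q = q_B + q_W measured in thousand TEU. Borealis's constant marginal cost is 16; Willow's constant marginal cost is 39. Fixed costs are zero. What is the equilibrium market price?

Solve by backward induction. Given q_B, the follower Willow maximises π_W = (205 - q_B - q_W)q_W - 39q_W.
Setting the follower's marginal profit to zero, 166 - q_B - 2q_W = 0, i.e. q_W = (166 - q_B)/2.
The leader anticipates this reaction. Substituting into P = 205 - Q gives P = 122 - (1/2)q_B, so π_B = (122 - (1/2)q_B)q_B - 16q_B.
Maximising: ∂π_B/∂q_B = 106 - q_B = 0, giving q_B = 106.
Then q_W = (166 - 106)/2 = 30.
Total output Q = 136, so price P = 205 - 136 = 69.

69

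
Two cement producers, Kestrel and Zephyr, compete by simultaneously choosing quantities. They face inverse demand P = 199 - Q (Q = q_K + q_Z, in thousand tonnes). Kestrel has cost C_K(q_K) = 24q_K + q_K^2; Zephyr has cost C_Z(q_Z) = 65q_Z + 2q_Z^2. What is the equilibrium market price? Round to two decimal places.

Kestrel's profit: π_K = (199 - Q)q_K - (24q_K + q_K²). Setting ∂π_K/∂q_K = 0: 175 - 4q_K - (q_Z) = 0.
Zephyr's profit: π_Z = (199 - Q)q_Z - (65q_Z + 2q_Z²). Setting ∂π_Z/∂q_Z = 0: 134 - 6q_Z - (q_K) = 0.
Best responses: q_K = (175 - q_Z)/4, q_Z = (134 - q_K)/6.
Substituting one into the other gives q_K = 916/23 and q_Z = 361/23.
Total output Q = 1277/23, so price P = 199 - 1277/23 = 143.4783.

143.48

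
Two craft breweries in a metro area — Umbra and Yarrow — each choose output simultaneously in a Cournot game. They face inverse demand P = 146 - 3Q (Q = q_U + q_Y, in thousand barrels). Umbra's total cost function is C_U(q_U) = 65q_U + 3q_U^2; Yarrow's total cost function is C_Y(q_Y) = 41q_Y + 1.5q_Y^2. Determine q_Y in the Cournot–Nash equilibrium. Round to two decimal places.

10.27

Umbra's profit: π_U = (146 - 3Q)q_U - (65q_U + 3q_U²). Setting ∂π_U/∂q_U = 0: 81 - 12q_U - 3(q_Y) = 0.
Yarrow's first-order condition: 105 - 9q_Y - 3(q_U) = 0.
Rearranging gives the reaction functions q_U = (81 - 3q_Y)/12 and q_Y = (105 - 3q_U)/9.
Substituting one into the other gives q_U = 46/11 and q_Y = 113/11.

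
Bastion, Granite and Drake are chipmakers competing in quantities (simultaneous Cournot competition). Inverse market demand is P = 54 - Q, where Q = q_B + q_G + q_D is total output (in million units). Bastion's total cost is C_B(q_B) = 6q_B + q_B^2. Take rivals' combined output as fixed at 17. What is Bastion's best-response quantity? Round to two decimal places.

With rivals' combined output fixed at 17, Bastion's profit is π_B = (54 - 17 - q_B)q_B - (6q_B + q_B²) = (37 - q_B)q_B - (6q_B + q_B²).
∂π_B/∂q_B = 31 - 4q_B = 0, so q_B = 31/4.

7.75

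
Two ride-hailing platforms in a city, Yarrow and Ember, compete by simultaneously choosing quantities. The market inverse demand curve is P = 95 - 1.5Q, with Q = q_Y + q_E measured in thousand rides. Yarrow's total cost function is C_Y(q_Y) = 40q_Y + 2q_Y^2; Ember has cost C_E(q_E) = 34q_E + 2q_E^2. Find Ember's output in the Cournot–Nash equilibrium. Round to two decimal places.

Yarrow's profit: π_Y = (95 - 1.5Q)q_Y - (40q_Y + 2q_Y²). Setting ∂π_Y/∂q_Y = 0: 55 - 7q_Y - (3/2)(q_E) = 0.
Ember's profit: π_E = (95 - 1.5Q)q_E - (34q_E + 2q_E²). Setting ∂π_E/∂q_E = 0: 61 - 7q_E - (3/2)(q_Y) = 0.
Rearranging gives the reaction functions q_Y = (55 - (3/2)q_E)/7 and q_E = (61 - (3/2)q_Y)/7.
Substituting one into the other gives q_Y = 1174/187 and q_E = 1378/187.

7.37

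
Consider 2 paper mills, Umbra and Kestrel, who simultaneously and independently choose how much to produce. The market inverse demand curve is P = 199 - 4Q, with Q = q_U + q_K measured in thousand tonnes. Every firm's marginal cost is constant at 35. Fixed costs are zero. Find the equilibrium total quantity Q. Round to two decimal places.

A representative firm's profit is π_i = q_i(199 - 4Q) - 35q_i.
Setting ∂π_i/∂q_i = 0 with rivals' quantities fixed: 164 - 8q_i - 4q_j = 0.
With identical firms every q_j equals q_i, so q_j = q_i and 164 = 12q_i, giving q_i = 41/3.
Total output Q = 41/3 + 41/3 = 82/3.

27.33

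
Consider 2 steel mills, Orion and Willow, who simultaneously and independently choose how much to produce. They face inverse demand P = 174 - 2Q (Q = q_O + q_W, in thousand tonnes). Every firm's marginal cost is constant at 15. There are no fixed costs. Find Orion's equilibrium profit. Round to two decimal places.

Each firm earns π_i = (174 - 2Q)q_i - 15q_i.
First-order condition (treating rivals' output as given): 159 - 4q_i - 2q_j = 0.
With identical firms every q_j equals q_i, so q_j = q_i and 159 = 6q_i, giving q_i = 53/2.
Price P = 174 - 2·53 = 68.
Orion's profit: (68 - 15)·(53/2) = 1404.5000.

1404.50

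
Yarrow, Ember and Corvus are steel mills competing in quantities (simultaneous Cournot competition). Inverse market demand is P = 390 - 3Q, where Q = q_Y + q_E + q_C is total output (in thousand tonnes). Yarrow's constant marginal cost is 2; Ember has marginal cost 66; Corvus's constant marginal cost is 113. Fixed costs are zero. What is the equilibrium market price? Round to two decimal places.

142.75

Yarrow's profit: π_Y = (390 - 3Q)q_Y - (2q_Y). Setting ∂π_Y/∂q_Y = 0: 388 - 6q_Y - 3(q_E + q_C) = 0.
Ember's first-order condition: 324 - 6q_E - 3(q_Y + q_C) = 0.
Corvus's profit: π_C = (390 - 3Q)q_C - (113q_C). Setting ∂π_C/∂q_C = 0: 277 - 6q_C - 3(q_Y + q_E) = 0.
Adding the 3 conditions: 989 − 6Q − 6Q = 0, i.e. Q = 989/12.
Back-substituting: q_Y = (388 − 989/4)/3 = 563/12, q_E = (324 − 989/4)/3 = 307/12, q_C = (277 − 989/4)/3 = 119/12.
Total output Q = 989/12, so price P = 390 - 3·(989/12) = 571/4.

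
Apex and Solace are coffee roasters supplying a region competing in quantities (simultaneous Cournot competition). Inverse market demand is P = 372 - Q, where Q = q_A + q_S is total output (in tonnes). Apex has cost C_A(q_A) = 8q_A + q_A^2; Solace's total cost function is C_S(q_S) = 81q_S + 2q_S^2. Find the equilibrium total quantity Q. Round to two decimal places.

Apex's profit: π_A = (372 - Q)q_A - (8q_A + q_A²). Setting ∂π_A/∂q_A = 0: 364 - 4q_A - (q_S) = 0.
Solace's profit: π_S = (372 - Q)q_S - (81q_S + 2q_S²). Setting ∂π_S/∂q_S = 0: 291 - 6q_S - (q_A) = 0.
So q_A = (364 - q_S)/4 and q_S = (291 - q_A)/6.
Substituting one into the other gives q_A = 1893/23 and q_S = 800/23.
Total output Q = 1893/23 + 800/23 = 117.0870.

117.09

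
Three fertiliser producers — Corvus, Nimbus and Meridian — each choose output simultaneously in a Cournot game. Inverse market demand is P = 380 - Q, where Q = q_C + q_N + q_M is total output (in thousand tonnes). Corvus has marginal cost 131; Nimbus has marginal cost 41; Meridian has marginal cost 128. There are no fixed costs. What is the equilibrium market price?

Corvus's profit: π_C = (380 - Q)q_C - (131q_C). Setting ∂π_C/∂q_C = 0: 249 - 2q_C - (q_N + q_M) = 0.
Nimbus's profit: π_N = (380 - Q)q_N - (41q_N). Setting ∂π_N/∂q_N = 0: 339 - 2q_N - (q_C + q_M) = 0.
Meridian's first-order condition: 252 - 2q_M - (q_C + q_N) = 0.
Adding the 3 conditions: 840 − 2Q − 2Q = 0, i.e. Q = 210.
Back-substituting: q_C = (249 − 210) = 39, q_N = (339 − 210) = 129, q_M = (252 − 210) = 42.
Total output Q = 210, so price P = 380 - 210 = 170.

170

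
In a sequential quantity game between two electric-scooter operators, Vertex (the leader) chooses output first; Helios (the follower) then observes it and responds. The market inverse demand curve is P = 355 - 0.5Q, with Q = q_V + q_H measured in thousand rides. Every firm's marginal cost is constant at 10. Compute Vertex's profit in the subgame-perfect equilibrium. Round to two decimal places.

29756.25

The follower Helios best-responds to any q_V: π_H = (355 - 0.5Q)q_H - 10q_H.
Setting the follower's marginal profit to zero, 345 - (1/2)q_V - q_H = 0, i.e. q_H = (345 - (1/2)q_V).
The leader anticipates this reaction. Substituting into P = 355 - 0.5Q gives P = 365/2 - (1/4)q_V, so π_V = (365/2 - (1/4)q_V)q_V - 10q_V.
The leader's first-order condition 345/2 - (1/2)q_V = 0 yields q_V = 345.
Then q_H = (345 - (1/2)·345) = 345/2.
Price P = 355 - (1/2)·(1035/2) = 385/4.
Vertex's profit: (385/4 - 10)·345 = 29756.2500.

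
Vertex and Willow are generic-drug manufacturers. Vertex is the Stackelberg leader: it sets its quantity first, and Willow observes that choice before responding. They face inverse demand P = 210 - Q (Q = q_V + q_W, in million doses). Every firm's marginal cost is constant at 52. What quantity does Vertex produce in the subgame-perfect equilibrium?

The follower Willow best-responds to any q_V: π_W = (210 - Q)q_W - 52q_W.
Follower FOC: 158 - q_V - 2q_W = 0, so q_W(q_V) = (158 - q_V)/2.
The leader anticipates this reaction. Substituting into P = 210 - Q gives P = 131 - (1/2)q_V, so π_V = (131 - (1/2)q_V)q_V - 52q_V.
Maximising: ∂π_V/∂q_V = 79 - q_V = 0, giving q_V = 79.
Then q_W = (158 - 79)/2 = 79/2.

79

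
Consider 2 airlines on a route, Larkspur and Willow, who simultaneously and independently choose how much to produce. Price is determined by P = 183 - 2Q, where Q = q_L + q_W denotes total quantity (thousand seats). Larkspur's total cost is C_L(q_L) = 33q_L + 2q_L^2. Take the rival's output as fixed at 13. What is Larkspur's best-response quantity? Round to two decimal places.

With the rival's output fixed at 13, Larkspur's profit is π_L = (183 - 2·13 - 2q_L)q_L - (33q_L + 2q_L²) = (157 - 2q_L)q_L - (33q_L + 2q_L²).
∂π_L/∂q_L = 124 - 8q_L = 0, so q_L = 31/2.

15.50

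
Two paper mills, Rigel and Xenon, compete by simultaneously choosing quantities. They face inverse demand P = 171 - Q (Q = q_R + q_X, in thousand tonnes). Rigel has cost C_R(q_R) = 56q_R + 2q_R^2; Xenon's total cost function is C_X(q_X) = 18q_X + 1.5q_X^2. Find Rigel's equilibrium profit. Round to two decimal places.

635.26

Rigel's profit: π_R = (171 - Q)q_R - (56q_R + 2q_R²). Setting ∂π_R/∂q_R = 0: 115 - 6q_R - (q_X) = 0.
Xenon's first-order condition: 153 - 5q_X - (q_R) = 0.
So q_R = (115 - q_X)/6 and q_X = (153 - q_R)/5.
Solving the pair: q_R = 422/29, q_X = 803/29.
Price P = 171 - 1225/29 = 128.7586.
Rigel's profit: 128.7586·(422/29) - 56·(422/29) - 2(422/29)² = 635.2580.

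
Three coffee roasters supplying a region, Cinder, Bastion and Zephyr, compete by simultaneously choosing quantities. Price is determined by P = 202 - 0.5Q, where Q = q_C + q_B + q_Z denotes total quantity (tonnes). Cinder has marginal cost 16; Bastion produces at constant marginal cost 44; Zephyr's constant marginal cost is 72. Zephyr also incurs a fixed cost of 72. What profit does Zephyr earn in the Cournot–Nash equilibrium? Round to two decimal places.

Cinder's profit: π_C = (202 - 0.5Q)q_C - (16q_C). Setting ∂π_C/∂q_C = 0: 186 - q_C - (1/2)(q_B + q_Z) = 0.
Bastion's profit: π_B = (202 - 0.5Q)q_B - (44q_B). Setting ∂π_B/∂q_B = 0: 158 - q_B - (1/2)(q_C + q_Z) = 0.
Zephyr's profit: π_Z = (202 - 0.5Q)q_Z - (72q_Z). Setting ∂π_Z/∂q_Z = 0: 130 - q_Z - (1/2)(q_C + q_B) = 0.
Adding the 3 first-order conditions: 474 − 2Q = 0, so Q = 237.
Back-substituting: q_C = (186 − 237/2)/(1/2) = 135, q_B = (158 − 237/2)/(1/2) = 79, q_Z = (130 − 237/2)/(1/2) = 23.
Price P = 202 - (1/2)·237 = 167/2.
Zephyr's profit: (167/2 - 72)·23 - 72 = 385/2.

192.50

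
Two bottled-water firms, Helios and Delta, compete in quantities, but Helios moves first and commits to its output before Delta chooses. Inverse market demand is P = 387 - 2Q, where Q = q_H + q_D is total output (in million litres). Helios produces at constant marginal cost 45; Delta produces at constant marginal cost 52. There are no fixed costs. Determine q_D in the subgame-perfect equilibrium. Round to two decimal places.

40.13

Solve by backward induction. Given q_H, the follower Delta maximises π_D = (387 - 2q_H - 2q_D)q_D - 52q_D.
Follower FOC: 335 - 2q_H - 4q_D = 0, so q_D(q_H) = (335 - 2q_H)/4.
The leader anticipates this reaction. Substituting into P = 387 - 2Q gives P = 439/2 - q_H, so π_H = (439/2 - q_H)q_H - 45q_H.
The leader's first-order condition 349/2 - 2q_H = 0 yields q_H = 349/4.
Then q_D = (335 - 2·(349/4))/4 = 321/8.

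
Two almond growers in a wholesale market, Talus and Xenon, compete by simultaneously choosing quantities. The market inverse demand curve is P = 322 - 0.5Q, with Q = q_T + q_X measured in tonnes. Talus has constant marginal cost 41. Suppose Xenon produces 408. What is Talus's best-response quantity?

With the rival's output fixed at 408, Talus's profit is π_T = (322 - (1/2)·408 - (1/2)q_T)q_T - (41q_T) = (118 - (1/2)q_T)q_T - (41q_T).
∂π_T/∂q_T = 77 - q_T = 0, so q_T = 77.

77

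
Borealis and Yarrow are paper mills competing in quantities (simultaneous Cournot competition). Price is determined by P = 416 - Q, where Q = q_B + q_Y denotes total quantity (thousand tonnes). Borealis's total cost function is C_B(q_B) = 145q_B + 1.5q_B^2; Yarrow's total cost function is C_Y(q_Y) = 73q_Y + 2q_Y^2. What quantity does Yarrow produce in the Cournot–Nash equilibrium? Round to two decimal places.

49.79

Borealis's profit: π_B = (416 - Q)q_B - (145q_B + (3/2)q_B²). Setting ∂π_B/∂q_B = 0: 271 - 5q_B - (q_Y) = 0.
Yarrow's first-order condition: 343 - 6q_Y - (q_B) = 0.
So q_B = (271 - q_Y)/5 and q_Y = (343 - q_B)/6.
Substituting one into the other gives q_B = 1283/29 and q_Y = 1444/29.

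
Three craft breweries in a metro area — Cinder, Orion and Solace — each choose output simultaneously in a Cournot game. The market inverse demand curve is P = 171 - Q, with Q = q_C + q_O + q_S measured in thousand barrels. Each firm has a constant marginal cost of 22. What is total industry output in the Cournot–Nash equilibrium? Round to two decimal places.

A representative firm's profit is π_i = q_i(171 - Q) - 22q_i.
First-order condition (treating rivals' output as given): 149 - 2q_i - Σ_{j≠i} q_j = 0.
With identical firms every q_j equals q_i, so Σ_{j≠i} q_j = 2q_i and 149 = 4q_i, giving q_i = 149/4.
Total output Q = 149/4 + 149/4 + 149/4 = 447/4.

111.75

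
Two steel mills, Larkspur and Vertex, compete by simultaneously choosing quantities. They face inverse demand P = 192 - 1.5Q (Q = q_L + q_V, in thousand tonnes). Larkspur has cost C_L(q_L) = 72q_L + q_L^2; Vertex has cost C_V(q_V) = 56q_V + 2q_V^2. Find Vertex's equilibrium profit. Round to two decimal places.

Larkspur's profit: π_L = (192 - 1.5Q)q_L - (72q_L + q_L²). Setting ∂π_L/∂q_L = 0: 120 - 5q_L - (3/2)(q_V) = 0.
Vertex's profit: π_V = (192 - 1.5Q)q_V - (56q_V + 2q_V²). Setting ∂π_V/∂q_V = 0: 136 - 7q_V - (3/2)(q_L) = 0.
So q_L = (120 - (3/2)q_V)/5 and q_V = (136 - (3/2)q_L)/7.
Solving the pair: q_L = 19.4198, q_V = 15.2672.
Price P = 192 - (3/2)·34.6870 = 139.9695.
Vertex's profit: 139.9695·15.2672 - 56·15.2672 - 2·15.2672² = 815.8033.

815.80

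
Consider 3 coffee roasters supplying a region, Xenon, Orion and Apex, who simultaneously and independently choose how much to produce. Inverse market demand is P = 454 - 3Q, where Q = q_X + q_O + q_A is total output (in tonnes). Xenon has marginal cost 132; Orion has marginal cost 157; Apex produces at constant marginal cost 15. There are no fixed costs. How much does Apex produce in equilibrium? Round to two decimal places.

Xenon's profit: π_X = (454 - 3Q)q_X - (132q_X). Setting ∂π_X/∂q_X = 0: 322 - 6q_X - 3(q_O + q_A) = 0.
Orion's profit: π_O = (454 - 3Q)q_O - (157q_O). Setting ∂π_O/∂q_O = 0: 297 - 6q_O - 3(q_X + q_A) = 0.
Apex's first-order condition: 439 - 6q_A - 3(q_X + q_O) = 0.
Adding the 3 first-order conditions: 1058 − 12Q = 0, so Q = 529/6.
Back-substituting: q_X = (322 − 529/2)/3 = 115/6, q_O = (297 − 529/2)/3 = 65/6, q_A = (439 − 529/2)/3 = 349/6.

58.17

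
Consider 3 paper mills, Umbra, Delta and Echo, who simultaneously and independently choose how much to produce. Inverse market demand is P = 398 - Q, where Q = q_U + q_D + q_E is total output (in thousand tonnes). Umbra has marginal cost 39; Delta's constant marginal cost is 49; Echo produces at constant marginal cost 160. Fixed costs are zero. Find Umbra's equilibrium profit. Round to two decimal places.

15006.25

Umbra's profit: π_U = (398 - Q)q_U - (39q_U). Setting ∂π_U/∂q_U = 0: 359 - 2q_U - (q_D + q_E) = 0.
Delta's profit: π_D = (398 - Q)q_D - (49q_D). Setting ∂π_D/∂q_D = 0: 349 - 2q_D - (q_U + q_E) = 0.
Echo's first-order condition: 238 - 2q_E - (q_U + q_D) = 0.
Summing all 3 equations gives 946 − 4Q = 0, hence Q = 473/2.
Back-substituting: q_U = (359 − 473/2) = 245/2, q_D = (349 − 473/2) = 225/2, q_E = (238 − 473/2) = 3/2.
Price P = 398 - 473/2 = 323/2.
Umbra's profit: (323/2 - 39)·(245/2) = 15006.2500.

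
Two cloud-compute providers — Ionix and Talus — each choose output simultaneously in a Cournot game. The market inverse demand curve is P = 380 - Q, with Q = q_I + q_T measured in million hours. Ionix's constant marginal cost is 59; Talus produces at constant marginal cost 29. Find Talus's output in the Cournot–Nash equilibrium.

Ionix's profit: π_I = (380 - Q)q_I - (59q_I). Setting ∂π_I/∂q_I = 0: 321 - 2q_I - (q_T) = 0.
Talus's profit: π_T = (380 - Q)q_T - (29q_T). Setting ∂π_T/∂q_T = 0: 351 - 2q_T - (q_I) = 0.
Rearranging gives the reaction functions q_I = (321 - q_T)/2 and q_T = (351 - q_I)/2.
Substituting one into the other gives q_I = 97 and q_T = 127.

127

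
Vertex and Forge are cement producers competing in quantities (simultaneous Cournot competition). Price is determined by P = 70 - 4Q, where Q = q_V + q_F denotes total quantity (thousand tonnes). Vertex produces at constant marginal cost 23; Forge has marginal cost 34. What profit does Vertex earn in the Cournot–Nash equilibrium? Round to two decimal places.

Vertex's profit: π_V = (70 - 4Q)q_V - (23q_V). Setting ∂π_V/∂q_V = 0: 47 - 8q_V - 4(q_F) = 0.
Forge's profit: π_F = (70 - 4Q)q_F - (34q_F). Setting ∂π_F/∂q_F = 0: 36 - 8q_F - 4(q_V) = 0.
So q_V = (47 - 4q_F)/8 and q_F = (36 - 4q_V)/8.
Solving the pair: q_V = 29/6, q_F = 25/12.
Price P = 70 - 4·(83/12) = 127/3.
Vertex's profit: (127/3 - 23)·(29/6) = 841/9.

93.44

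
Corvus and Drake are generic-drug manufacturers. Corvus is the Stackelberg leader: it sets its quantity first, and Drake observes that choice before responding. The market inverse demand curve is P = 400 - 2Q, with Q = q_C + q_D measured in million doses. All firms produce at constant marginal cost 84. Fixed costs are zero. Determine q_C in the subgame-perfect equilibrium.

79

Solve by backward induction. Given q_C, the follower Drake maximises π_D = (400 - 2q_C - 2q_D)q_D - 84q_D.
∂π_D/∂q_D = 316 - 2q_C - 4q_D = 0 gives the reaction function q_D = (316 - 2q_C)/4.
The leader anticipates this reaction. Substituting into P = 400 - 2Q gives P = 242 - q_C, so π_C = (242 - q_C)q_C - 84q_C.
Maximising: ∂π_C/∂q_C = 158 - 2q_C = 0, giving q_C = 79.
Then q_D = (316 - 2·79)/4 = 79/2.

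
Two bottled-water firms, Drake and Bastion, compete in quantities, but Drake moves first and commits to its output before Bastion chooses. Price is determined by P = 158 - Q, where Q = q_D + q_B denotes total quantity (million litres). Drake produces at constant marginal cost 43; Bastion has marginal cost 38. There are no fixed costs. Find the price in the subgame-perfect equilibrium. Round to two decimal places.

Solve by backward induction. Given q_D, the follower Bastion maximises π_B = (158 - q_D - q_B)q_B - 38q_B.
Follower FOC: 120 - q_D - 2q_B = 0, so q_B(q_D) = (120 - q_D)/2.
Drake substitutes q_B(q_D) into its own profit: π_D = q_D(158 - q_D - (120 - q_D)/2) - 43q_D = (98 - (1/2)q_D)q_D - 43q_D.
The leader's first-order condition 55 - q_D = 0 yields q_D = 55.
Then q_B = (120 - 55)/2 = 65/2.
Total output Q = 175/2, so price P = 158 - 175/2 = 141/2.

70.50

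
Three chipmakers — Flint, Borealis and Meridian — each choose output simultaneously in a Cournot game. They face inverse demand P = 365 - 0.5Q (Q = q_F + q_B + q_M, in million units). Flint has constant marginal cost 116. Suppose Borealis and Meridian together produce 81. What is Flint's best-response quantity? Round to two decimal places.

With rivals' combined output fixed at 81, Flint's profit is π_F = (365 - (1/2)·81 - (1/2)q_F)q_F - (116q_F) = (649/2 - (1/2)q_F)q_F - (116q_F).
∂π_F/∂q_F = 417/2 - q_F = 0, so q_F = 417/2.

208.50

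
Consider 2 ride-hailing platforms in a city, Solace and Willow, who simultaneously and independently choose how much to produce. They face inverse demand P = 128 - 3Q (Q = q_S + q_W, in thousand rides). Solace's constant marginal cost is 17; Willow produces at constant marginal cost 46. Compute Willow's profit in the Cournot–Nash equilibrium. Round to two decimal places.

104.04

Solace's profit: π_S = (128 - 3Q)q_S - (17q_S). Setting ∂π_S/∂q_S = 0: 111 - 6q_S - 3(q_W) = 0.
Willow's profit: π_W = (128 - 3Q)q_W - (46q_W). Setting ∂π_W/∂q_W = 0: 82 - 6q_W - 3(q_S) = 0.
So q_S = (111 - 3q_W)/6 and q_W = (82 - 3q_S)/6.
Solving the pair: q_S = 140/9, q_W = 53/9.
Price P = 128 - 3·(193/9) = 191/3.
Willow's profit: (191/3 - 46)·(53/9) = 104.0370.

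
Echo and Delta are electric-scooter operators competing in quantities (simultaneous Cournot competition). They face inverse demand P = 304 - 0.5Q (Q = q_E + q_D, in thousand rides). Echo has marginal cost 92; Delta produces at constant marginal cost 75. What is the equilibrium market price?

157

Echo's profit: π_E = (304 - 0.5Q)q_E - (92q_E). Setting ∂π_E/∂q_E = 0: 212 - q_E - (1/2)(q_D) = 0.
Delta's profit: π_D = (304 - 0.5Q)q_D - (75q_D). Setting ∂π_D/∂q_D = 0: 229 - q_D - (1/2)(q_E) = 0.
So q_E = (212 - (1/2)q_D) and q_D = (229 - (1/2)q_E).
Solving the pair: q_E = 130, q_D = 164.
Total output Q = 294, so price P = 304 - (1/2)·294 = 157.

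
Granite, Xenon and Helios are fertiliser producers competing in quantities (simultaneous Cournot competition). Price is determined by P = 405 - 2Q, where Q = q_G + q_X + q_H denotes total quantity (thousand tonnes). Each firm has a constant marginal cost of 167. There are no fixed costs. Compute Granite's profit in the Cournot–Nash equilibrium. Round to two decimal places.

1770.13

A representative firm's profit is π_i = q_i(405 - 2Q) - 167q_i.
First-order condition (treating rivals' output as given): 238 - 4q_i - 2·Σ_{j≠i} q_j = 0.
By symmetry each firm produces the same amount; substituting Σ_{j≠i} q_j = 2q_i yields q_i = 238/8 = 119/4.
Price P = 405 - 2·(357/4) = 453/2.
Granite's profit: (453/2 - 167)·(119/4) = 1770.1250.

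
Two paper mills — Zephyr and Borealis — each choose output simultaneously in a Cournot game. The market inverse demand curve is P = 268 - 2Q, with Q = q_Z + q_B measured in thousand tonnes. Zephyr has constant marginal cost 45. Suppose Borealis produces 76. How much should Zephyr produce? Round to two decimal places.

17.75

With the rival's output fixed at 76, Zephyr's profit is π_Z = (268 - 2·76 - 2q_Z)q_Z - (45q_Z) = (116 - 2q_Z)q_Z - (45q_Z).
∂π_Z/∂q_Z = 71 - 4q_Z = 0, so q_Z = 71/4.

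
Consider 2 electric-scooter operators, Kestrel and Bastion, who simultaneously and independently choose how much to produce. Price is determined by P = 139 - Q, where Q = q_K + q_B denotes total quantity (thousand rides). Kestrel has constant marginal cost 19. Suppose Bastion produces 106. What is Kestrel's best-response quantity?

With the rival's output fixed at 106, Kestrel's profit is π_K = (139 - 106 - q_K)q_K - (19q_K) = (33 - q_K)q_K - (19q_K).
∂π_K/∂q_K = 14 - 2q_K = 0, so q_K = 7.

7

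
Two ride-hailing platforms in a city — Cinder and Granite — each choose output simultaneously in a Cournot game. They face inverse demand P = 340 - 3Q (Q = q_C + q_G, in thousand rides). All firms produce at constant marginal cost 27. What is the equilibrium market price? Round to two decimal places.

Each firm earns π_i = (340 - 3Q)q_i - 27q_i.
Setting ∂π_i/∂q_i = 0 with rivals' quantities fixed: 313 - 6q_i - 3q_j = 0.
With identical firms every q_j equals q_i, so q_j = q_i and 313 = 9q_i, giving q_i = 313/9.
Total output Q = 626/9, so price P = 340 - 3·(626/9) = 394/3.

131.33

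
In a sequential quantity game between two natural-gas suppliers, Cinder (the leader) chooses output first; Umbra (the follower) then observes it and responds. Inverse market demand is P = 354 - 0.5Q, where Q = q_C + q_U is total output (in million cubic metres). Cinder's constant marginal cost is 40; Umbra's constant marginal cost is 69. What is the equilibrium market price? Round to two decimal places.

125.75

Solve by backward induction. Given q_C, the follower Umbra maximises π_U = (354 - (1/2)q_C - (1/2)q_U)q_U - 69q_U.
∂π_U/∂q_U = 285 - (1/2)q_C - q_U = 0 gives the reaction function q_U = (285 - (1/2)q_C).
The leader anticipates this reaction. Substituting into P = 354 - 0.5Q gives P = 423/2 - (1/4)q_C, so π_C = (423/2 - (1/4)q_C)q_C - 40q_C.
Leader FOC: 343/2 - (1/2)q_C = 0, so q_C = 343.
Then q_U = (285 - (1/2)·343) = 227/2.
Total output Q = 913/2, so price P = 354 - (1/2)·(913/2) = 503/4.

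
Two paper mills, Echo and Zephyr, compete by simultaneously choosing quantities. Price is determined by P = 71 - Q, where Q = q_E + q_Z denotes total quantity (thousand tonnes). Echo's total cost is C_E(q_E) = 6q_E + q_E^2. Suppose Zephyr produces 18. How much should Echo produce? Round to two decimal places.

With the rival's output fixed at 18, Echo's profit is π_E = (71 - 18 - q_E)q_E - (6q_E + q_E²) = (53 - q_E)q_E - (6q_E + q_E²).
∂π_E/∂q_E = 47 - 4q_E = 0, so q_E = 47/4.

11.75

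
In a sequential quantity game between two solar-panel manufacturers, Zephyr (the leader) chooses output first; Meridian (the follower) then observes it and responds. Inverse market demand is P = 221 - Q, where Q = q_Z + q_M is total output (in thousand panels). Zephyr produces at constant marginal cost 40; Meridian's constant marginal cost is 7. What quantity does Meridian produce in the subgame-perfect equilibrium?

70

Solve by backward induction. Given q_Z, the follower Meridian maximises π_M = (221 - q_Z - q_M)q_M - 7q_M.
Setting the follower's marginal profit to zero, 214 - q_Z - 2q_M = 0, i.e. q_M = (214 - q_Z)/2.
Zephyr substitutes q_M(q_Z) into its own profit: π_Z = q_Z(221 - q_Z - (214 - q_Z)/2) - 40q_Z = (114 - (1/2)q_Z)q_Z - 40q_Z.
Maximising: ∂π_Z/∂q_Z = 74 - q_Z = 0, giving q_Z = 74.
Then q_M = (214 - 74)/2 = 70.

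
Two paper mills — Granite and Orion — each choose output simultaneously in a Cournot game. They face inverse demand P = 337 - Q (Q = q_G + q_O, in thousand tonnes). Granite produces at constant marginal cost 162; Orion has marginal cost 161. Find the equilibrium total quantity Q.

117

Granite's profit: π_G = (337 - Q)q_G - (162q_G). Setting ∂π_G/∂q_G = 0: 175 - 2q_G - (q_O) = 0.
Orion's profit: π_O = (337 - Q)q_O - (161q_O). Setting ∂π_O/∂q_O = 0: 176 - 2q_O - (q_G) = 0.
Rearranging gives the reaction functions q_G = (175 - q_O)/2 and q_O = (176 - q_G)/2.
Substituting one into the other gives q_G = 58 and q_O = 59.
Total output Q = 58 + 59 = 117.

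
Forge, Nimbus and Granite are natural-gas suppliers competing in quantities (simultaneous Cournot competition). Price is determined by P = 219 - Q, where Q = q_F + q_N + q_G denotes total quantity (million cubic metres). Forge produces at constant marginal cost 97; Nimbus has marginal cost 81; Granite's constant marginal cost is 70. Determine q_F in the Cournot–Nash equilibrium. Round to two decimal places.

Forge's profit: π_F = (219 - Q)q_F - (97q_F). Setting ∂π_F/∂q_F = 0: 122 - 2q_F - (q_N + q_G) = 0.
Nimbus's profit: π_N = (219 - Q)q_N - (81q_N). Setting ∂π_N/∂q_N = 0: 138 - 2q_N - (q_F + q_G) = 0.
Granite's first-order condition: 149 - 2q_G - (q_F + q_N) = 0.
Adding the 3 conditions: 409 − 2Q − 2Q = 0, i.e. Q = 409/4.
Back-substituting: q_F = (122 − 409/4) = 79/4, q_N = (138 − 409/4) = 143/4, q_G = (149 − 409/4) = 187/4.

19.75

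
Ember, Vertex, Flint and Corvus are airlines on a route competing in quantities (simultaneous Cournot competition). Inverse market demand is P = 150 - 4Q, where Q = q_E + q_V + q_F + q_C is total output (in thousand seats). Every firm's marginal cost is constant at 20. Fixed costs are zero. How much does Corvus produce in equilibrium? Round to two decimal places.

Each firm earns π_i = (150 - 4Q)q_i - 20q_i.
First-order condition (treating rivals' output as given): 130 - 8q_i - 4·Σ_{j≠i} q_j = 0.
By symmetry each firm produces the same amount; substituting Σ_{j≠i} q_j = 3q_i yields q_i = 130/20 = 13/2.

6.50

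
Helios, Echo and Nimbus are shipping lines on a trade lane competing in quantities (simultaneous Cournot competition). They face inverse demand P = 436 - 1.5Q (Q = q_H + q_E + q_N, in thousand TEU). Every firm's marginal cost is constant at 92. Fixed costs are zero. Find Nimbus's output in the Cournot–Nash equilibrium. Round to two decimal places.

Each firm earns π_i = (436 - 1.5Q)q_i - 92q_i.
Setting ∂π_i/∂q_i = 0 with rivals' quantities fixed: 344 - 3q_i - (3/2)·Σ_{j≠i} q_j = 0.
By symmetry each firm produces the same amount; substituting Σ_{j≠i} q_j = 2q_i yields q_i = 344/6 = 172/3.

57.33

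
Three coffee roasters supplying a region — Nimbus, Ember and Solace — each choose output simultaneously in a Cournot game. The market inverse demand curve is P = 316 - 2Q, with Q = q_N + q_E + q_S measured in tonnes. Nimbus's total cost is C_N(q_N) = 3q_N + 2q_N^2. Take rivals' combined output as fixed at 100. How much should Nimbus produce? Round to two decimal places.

With rivals' combined output fixed at 100, Nimbus's profit is π_N = (316 - 2·100 - 2q_N)q_N - (3q_N + 2q_N²) = (116 - 2q_N)q_N - (3q_N + 2q_N²).
∂π_N/∂q_N = 113 - 8q_N = 0, so q_N = 113/8.

14.13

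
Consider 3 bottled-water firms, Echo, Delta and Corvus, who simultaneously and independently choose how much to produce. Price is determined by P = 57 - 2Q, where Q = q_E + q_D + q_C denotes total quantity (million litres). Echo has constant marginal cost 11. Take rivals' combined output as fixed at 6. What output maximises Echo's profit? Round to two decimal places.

8.50

With rivals' combined output fixed at 6, Echo's profit is π_E = (57 - 2·6 - 2q_E)q_E - (11q_E) = (45 - 2q_E)q_E - (11q_E).
∂π_E/∂q_E = 34 - 4q_E = 0, so q_E = 17/2.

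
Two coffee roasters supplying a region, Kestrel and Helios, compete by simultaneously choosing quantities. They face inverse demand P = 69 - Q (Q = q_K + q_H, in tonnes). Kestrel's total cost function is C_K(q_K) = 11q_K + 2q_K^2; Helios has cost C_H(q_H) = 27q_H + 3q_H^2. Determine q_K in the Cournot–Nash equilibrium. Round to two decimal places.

8.98

Kestrel's profit: π_K = (69 - Q)q_K - (11q_K + 2q_K²). Setting ∂π_K/∂q_K = 0: 58 - 6q_K - (q_H) = 0.
Helios's profit: π_H = (69 - Q)q_H - (27q_H + 3q_H²). Setting ∂π_H/∂q_H = 0: 42 - 8q_H - (q_K) = 0.
Rearranging gives the reaction functions q_K = (58 - q_H)/6 and q_H = (42 - q_K)/8.
Solving the pair: q_K = 422/47, q_H = 194/47.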